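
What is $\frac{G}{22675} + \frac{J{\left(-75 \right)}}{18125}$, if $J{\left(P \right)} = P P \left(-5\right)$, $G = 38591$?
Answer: $\frac{98764}{657575} \approx 0.15019$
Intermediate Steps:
$J{\left(P \right)} = - 5 P^{2}$ ($J{\left(P \right)} = P^{2} \left(-5\right) = - 5 P^{2}$)
$\frac{G}{22675} + \frac{J{\left(-75 \right)}}{18125} = \frac{38591}{22675} + \frac{\left(-5\right) \left(-75\right)^{2}}{18125} = 38591 \cdot \frac{1}{22675} + \left(-5\right) 5625 \cdot \frac{1}{18125} = \frac{38591}{22675} - \frac{45}{29} = \frac{98764}{657575}$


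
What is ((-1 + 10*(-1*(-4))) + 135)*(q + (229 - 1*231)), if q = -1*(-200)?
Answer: 34452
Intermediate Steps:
q = 200
((-1 + 10*(-1*(-4))) + 135)*(q + (229 - 1*231)) = ((-1 + 10*(-1*(-4))) + 135)*(200 + (229 - 1*231)) = ((-1 + 10*4) + 135)*(200 + (229 - 231)) = ((-1 + 40) + 135)*(200 - 2) = (39 + 135)*198 = 174*198 = 34452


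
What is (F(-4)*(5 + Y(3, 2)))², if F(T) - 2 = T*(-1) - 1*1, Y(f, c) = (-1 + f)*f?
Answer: 3025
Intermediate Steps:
Y(f, c) = f*(-1 + f)
F(T) = 1 - T (F(T) = 2 + (T*(-1) - 1*1) = 2 + (-T - 1) = 2 + (-1 - T) = 1 - T)
(F(-4)*(5 + Y(3, 2)))² = ((1 - 1*(-4))*(5 + 3*(-1 + 3)))² = ((1 + 4)*(5 + 3*2))² = (5*(5 + 6))² = (5*11)² = 55² = 3025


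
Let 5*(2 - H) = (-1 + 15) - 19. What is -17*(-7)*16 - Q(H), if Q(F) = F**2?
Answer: 1895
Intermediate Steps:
H = 3 (H = 2 - ((-1 + 15) - 19)/5 = 2 - (14 - 19)/5 = 2 - 1/5*(-5) = 2 + 1 = 3)
-17*(-7)*16 - Q(H) = -17*(-7)*16 - 1*3**2 = 119*16 - 1*9 = 1904 - 9 = 1895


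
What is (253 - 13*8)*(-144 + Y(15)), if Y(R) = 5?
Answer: -20711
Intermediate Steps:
(253 - 13*8)*(-144 + Y(15)) = (253 - 13*8)*(-144 + 5) = (253 - 104)*(-139) = 149*(-139) = -20711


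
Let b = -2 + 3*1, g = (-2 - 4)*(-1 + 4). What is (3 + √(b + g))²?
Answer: (3 + I*√17)² ≈ -8.0 + 24.739*I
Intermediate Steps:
g = -18 (g = -6*3 = -18)
b = 1 (b = -2 + 3 = 1)
(3 + √(b + g))² = (3 + √(1 - 18))² = (3 + √(-17))² = (3 + I*√17)²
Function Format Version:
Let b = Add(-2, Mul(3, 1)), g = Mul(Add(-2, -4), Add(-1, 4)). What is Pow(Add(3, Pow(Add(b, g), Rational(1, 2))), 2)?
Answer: Pow(Add(3, Mul(I, Pow(17, Rational(1, 2)))), 2) ≈ Add(-8.0000, Mul(24.739, I))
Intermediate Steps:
g = -18 (g = Mul(-6, 3) = -18)
b = 1 (b = Add(-2, 3) = 1)
Pow(Add(3, Pow(Add(b, g), Rational(1, 2))), 2) = Pow(Add(3, Pow(Add(1, -18), Rational(1, 2))), 2) = Pow(Add(3, Pow(-17, Rational(1, 2))), 2) = Pow(Add(3, Mul(I, Pow(17, Rational(1, 2)))), 2)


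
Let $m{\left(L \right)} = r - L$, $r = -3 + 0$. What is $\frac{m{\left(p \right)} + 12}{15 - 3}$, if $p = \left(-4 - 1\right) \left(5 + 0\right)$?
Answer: $\frac{17}{6} \approx 2.8333$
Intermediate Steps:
$r = -3$
$p = -25$ ($p = \left(-5\right) 5 = -25$)
$m{\left(L \right)} = -3 - L$
$\frac{m{\left(p \right)} + 12}{15 - 3} = \frac{\left(-3 - -25\right) + 12}{15 - 3} = \frac{\left(-3 + 25\right) + 12}{12} = \frac{22 + 12}{12} = \frac{1}{12} \cdot 34 = \frac{17}{6}$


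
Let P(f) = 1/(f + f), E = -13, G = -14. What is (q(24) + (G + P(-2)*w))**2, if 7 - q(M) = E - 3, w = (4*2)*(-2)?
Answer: 169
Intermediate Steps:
P(f) = 1/(2*f)
w = -16 (w = 8*(-2) = -16)
q(M) = 23 (q(M) = 7 - (-13 - 3) = 7 - 1*(-16) = 7 + 16 = 23)
(q(24) + (G + P(-2)*w))**2 = (23 + (-14 + ((1/2)/(-2))*(-16)))**2 = (23 + (-14 + ((1/2)*(-1/2))*(-16)))**2 = (23 + (-14 - 1/4*(-16)))**2 = (23 + (-14 + 4))**2 = (23 - 10)**2 = 13**2 = 169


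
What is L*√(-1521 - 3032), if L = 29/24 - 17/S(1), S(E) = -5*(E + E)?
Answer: 349*I*√4553/120 ≈ 196.24*I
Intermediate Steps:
S(E) = -10*E
L = 349/120 (L = 29/24 - 17/((-10*1)) = 29*(1/24) - 17/(-10) = 29/24 - 17*(-⅒) = 29/24 + 17/10 = 349/120 ≈ 2.9083)
L*√(-1521 - 3032) = 349*√(-1521 - 3032)/120 = 349*√(-4553)/120 = 349*(I*√4553)/120 = 349*I*√4553/120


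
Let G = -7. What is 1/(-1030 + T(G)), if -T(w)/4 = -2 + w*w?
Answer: -1/1218 ≈ -0.00082102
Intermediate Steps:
T(w) = 8 - 4*w**2 (T(w) = -4*(-2 + w*w) = -4*(-2 + w**2) = 8 - 4*w**2)
1/(-1030 + T(G)) = 1/(-1030 + (8 - 4*(-7)**2)) = 1/(-1030 + (8 - 4*49)) = 1/(-1030 + (8 - 196)) = 1/(-1030 - 188) = 1/(-1218) = -1/1218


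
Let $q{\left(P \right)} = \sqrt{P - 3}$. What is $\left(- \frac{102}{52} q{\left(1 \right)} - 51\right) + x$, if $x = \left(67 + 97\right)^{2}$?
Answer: $26845 - \frac{51 i \sqrt{2}}{26} \approx 26845.0 - 2.774 i$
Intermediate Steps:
$q{\left(P \right)} = \sqrt{-3 + P}$
$x = 26896$ ($x = 164^{2} = 26896$)
$\left(- \frac{102}{52} q{\left(1 \right)} - 51\right) + x = \left(- \frac{102}{52} \sqrt{-3 + 1} - 51\right) + 26896 = \left(\left(-102\right) \frac{1}{52} \sqrt{-2} - 51\right) + 26896 = \left(- \frac{51 i \sqrt{2}}{26} - 51\right) + 26896 = \left(-51 - \frac{51 i \sqrt{2}}{26}\right) + 26896 = 26845 - \frac{51 i \sqrt{2}}{26}$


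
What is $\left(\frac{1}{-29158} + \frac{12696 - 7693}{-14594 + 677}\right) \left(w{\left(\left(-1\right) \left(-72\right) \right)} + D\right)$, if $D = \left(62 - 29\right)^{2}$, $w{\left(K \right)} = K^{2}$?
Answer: $- \frac{305058898581}{135263962} \approx -2255.3$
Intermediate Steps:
$D = 1089$ ($D = \left(62 - 29\right)^{2} = 33^{2} = 1089$)
$\left(\frac{1}{-29158} + \frac{12696 - 7693}{-14594 + 677}\right) \left(w{\left(\left(-1\right) \left(-72\right) \right)} + D\right) = \left(\frac{1}{-29158} + \frac{12696 - 7693}{-14594 + 677}\right) \left(\left(\left(-1\right) \left(-72\right)\right)^{2} + 1089\right) = \left(- \frac{1}{29158} + \frac{5003}{-13917}\right) \left(72^{2} + 1089\right) = \left(- \frac{1}{29158} + 5003 \left(- \frac{1}{13917}\right)\right) \left(5184 + 1089\right) = \left(- \frac{1}{29158} - \frac{5003}{13917}\right) 6273 = \left(- \frac{145891391}{405791886}\right) 6273 = - \frac{305058898581}{135263962}$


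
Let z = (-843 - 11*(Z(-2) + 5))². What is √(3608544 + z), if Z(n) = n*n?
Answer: 2*√1123977 ≈ 2120.4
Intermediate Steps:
Z(n) = n²
z = 887364 (z = (-843 - 11*((-2)² + 5))² = (-843 - 11*(4 + 5))² = (-843 - 11*9)² = (-843 - 99)² = (-942)² = 887364)
√(3608544 + z) = √(3608544 + 887364) = √4495908 = 2*√1123977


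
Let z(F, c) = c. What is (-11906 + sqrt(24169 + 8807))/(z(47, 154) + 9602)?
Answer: -5953/4878 + sqrt(229)/813 ≈ -1.2018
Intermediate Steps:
(-11906 + sqrt(24169 + 8807))/(z(47, 154) + 9602) = (-11906 + sqrt(24169 + 8807))/(154 + 9602) = (-11906 + sqrt(32976))/9756 = (-11906 + 12*sqrt(229))*(1/9756) = -5953/4878 + sqrt(229)/813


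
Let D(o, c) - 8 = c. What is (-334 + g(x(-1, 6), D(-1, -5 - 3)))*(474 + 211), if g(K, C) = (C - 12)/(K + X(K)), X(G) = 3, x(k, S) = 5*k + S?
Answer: -230845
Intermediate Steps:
D(o, c) = 8 + c
x(k, S) = S + 5*k
g(K, C) = (-12 + C)/(3 + K) (g(K, C) = (C - 12)/(K + 3) = (-12 + C)/(3 + K))
(-334 + g(x(-1, 6), D(-1, -5 - 3)))*(474 + 211) = (-334 + (-12 + (8 + (-5 - 3)))/(3 + (6 + 5*(-1))))*(474 + 211) = (-334 + (-12 + (8 - 8))/(3 + (6 - 5)))*685 = (-334 + (-12 + 0)/(3 + 1))*685 = (-334 - 12/4)*685 = (-334 + (¼)*(-12))*685 = (-334 - 3)*685 = -337*685 = -230845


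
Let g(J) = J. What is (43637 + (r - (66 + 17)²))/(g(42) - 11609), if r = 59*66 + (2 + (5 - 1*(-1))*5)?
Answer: -40674/11567 ≈ -3.5164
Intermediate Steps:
r = 3926 (r = 3894 + (2 + (5 + 1)*5) = 3894 + (2 + 6*5) = 3894 + (2 + 30) = 3894 + 32 = 3926)
(43637 + (r - (66 + 17)²))/(g(42) - 11609) = (43637 + (3926 - (66 + 17)²))/(42 - 11609) = (43637 + (3926 - 1*83²))/(-11567) = (43637 + (3926 - 1*6889))*(-1/11567) = (43637 + (3926 - 6889))*(-1/11567) = (43637 - 2963)*(-1/11567) = 40674*(-1/11567) = -40674/11567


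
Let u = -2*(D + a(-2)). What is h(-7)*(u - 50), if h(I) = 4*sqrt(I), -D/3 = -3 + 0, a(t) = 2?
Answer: -288*I*sqrt(7) ≈ -761.98*I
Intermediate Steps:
D = 9 (D = -3*(-3 + 0) = -3*(-3) = 9)
u = -22 (u = -2*(9 + 2) = -2*11 = -22)
h(-7)*(u - 50) = (4*sqrt(-7))*(-22 - 50) = (4*(I*sqrt(7)))*(-72) = (4*I*sqrt(7))*(-72) = -288*I*sqrt(7)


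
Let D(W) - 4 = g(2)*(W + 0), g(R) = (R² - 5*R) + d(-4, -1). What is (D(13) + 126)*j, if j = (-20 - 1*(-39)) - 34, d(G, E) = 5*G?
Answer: 3120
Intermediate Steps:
j = -15 (j = (-20 + 39) - 34 = 19 - 34 = -15)
g(R) = -20 + R² - 5*R (g(R) = (R² - 5*R) + 5*(-4) = (R² - 5*R) - 20 = -20 + R² - 5*R)
D(W) = 4 - 26*W (D(W) = 4 + (-20 + 2² - 5*2)*(W + 0) = 4 + (-20 + 4 - 10)*W = 4 - 26*W)
(D(13) + 126)*j = ((4 - 26*13) + 126)*(-15) = ((4 - 338) + 126)*(-15) = (-334 + 126)*(-15) = -208*(-15) = 3120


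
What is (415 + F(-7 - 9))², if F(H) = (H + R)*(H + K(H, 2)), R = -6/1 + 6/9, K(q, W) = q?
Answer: 10843849/9 ≈ 1.2049e+6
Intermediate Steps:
R = -16/3 (R = -6*1 + 6*(⅑) = -6 + ⅔ = -16/3 ≈ -5.3333)
F(H) = 2*H*(-16/3 + H) (F(H) = (H - 16/3)*(H + H) = (-16/3 + H)*(2*H) = 2*H*(-16/3 + H))
(415 + F(-7 - 9))² = (415 + 2*(-7 - 9)*(-16 + 3*(-7 - 9))/3)² = (415 + (⅔)*(-16)*(-16 + 3*(-16)))² = (415 + (⅔)*(-16)*(-16 - 48))² = (415 + (⅔)*(-16)*(-64))² = (415 + 2048/3)² = (3293/3)² = 10843849/9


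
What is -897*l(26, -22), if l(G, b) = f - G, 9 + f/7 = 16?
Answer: -20631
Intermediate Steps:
f = 49 (f = -63 + 7*16 = -63 + 112 = 49)
l(G, b) = 49 - G
-897*l(26, -22) = -897*(49 - 1*26) = -897*(49 - 26) = -897*23 = -20631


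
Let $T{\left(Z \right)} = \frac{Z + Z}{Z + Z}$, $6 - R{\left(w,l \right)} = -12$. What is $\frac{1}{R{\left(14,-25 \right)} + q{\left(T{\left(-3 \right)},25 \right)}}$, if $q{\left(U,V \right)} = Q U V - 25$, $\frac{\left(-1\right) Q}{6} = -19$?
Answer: $\frac{1}{2843} \approx 0.00035174$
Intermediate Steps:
$Q = 114$ ($Q = \left(-6\right) \left(-19\right) = 114$)
$R{\left(w,l \right)} = 18$ ($R{\left(w,l \right)} = 6 - -12 = 6 + 12 = 18$)
$T{\left(Z \right)} = 1$ ($T{\left(Z \right)} = \frac{2 Z}{2 Z} = 2 Z \frac{1}{2 Z} = 1$)
$q{\left(U,V \right)} = -25 + 114 U V$ ($q{\left(U,V \right)} = 114 U V - 25 = -25 + 114 U V$)
$\frac{1}{R{\left(14,-25 \right)} + q{\left(T{\left(-3 \right)},25 \right)}} = \frac{1}{18 - \left(25 - 2850\right)} = \frac{1}{18 + \left(-25 + 2850\right)} = \frac{1}{18 + 2825} = \frac{1}{2843}$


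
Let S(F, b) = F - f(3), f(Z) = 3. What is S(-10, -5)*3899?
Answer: -50687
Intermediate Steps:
S(F, b) = -3 + F (S(F, b) = F - 1*3 = F - 3 = -3 + F)
S(-10, -5)*3899 = (-3 - 10)*3899 = -13*3899 = -50687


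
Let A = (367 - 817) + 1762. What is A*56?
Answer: 73472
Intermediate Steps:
A = 1312 (A = -450 + 1762 = 1312)
A*56 = 1312*56 = 73472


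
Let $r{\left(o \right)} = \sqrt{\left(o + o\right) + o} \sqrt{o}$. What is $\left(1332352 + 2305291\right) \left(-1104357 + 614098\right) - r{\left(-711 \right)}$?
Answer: $-1783387219537 + 711 \sqrt{3} \approx -1.7834 \cdot 10^{12}$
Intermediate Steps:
$r{\left(o \right)} = o \sqrt{3}$ ($r{\left(o \right)} = \sqrt{2 o + o} \sqrt{o} = \sqrt{3 o} \sqrt{o} = \sqrt{3} \sqrt{o} \sqrt{o} = o \sqrt{3}$)
$\left(1332352 + 2305291\right) \left(-1104357 + 614098\right) - r{\left(-711 \right)} = \left(1332352 + 2305291\right) \left(-1104357 + 614098\right) - - 711 \sqrt{3} = 3637643 \left(-490259\right) + 711 \sqrt{3} = -1783387219537 + 711 \sqrt{3}$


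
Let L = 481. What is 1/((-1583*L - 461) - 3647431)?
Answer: -1/4409315 ≈ -2.2679e-7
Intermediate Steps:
1/((-1583*L - 461) - 3647431) = 1/((-1583*481 - 461) - 3647431) = 1/((-761423 - 461) - 3647431) = 1/(-761884 - 3647431) = 1/(-4409315) = -1/4409315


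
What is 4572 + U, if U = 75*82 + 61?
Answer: 10783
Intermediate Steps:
U = 6211 (U = 6150 + 61 = 6211)
4572 + U = 4572 + 6211 = 10783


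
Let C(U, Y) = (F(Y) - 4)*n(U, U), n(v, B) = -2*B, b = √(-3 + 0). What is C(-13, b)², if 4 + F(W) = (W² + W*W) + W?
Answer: 130468 - 18928*I*√3 ≈ 1.3047e+5 - 32784.0*I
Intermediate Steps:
b = I*√3 (b = √(-3) = I*√3 ≈ 1.732*I)
F(W) = -4 + W + 2*W² (F(W) = -4 + ((W² + W*W) + W) = -4 + ((W² + W²) + W) = -4 + (2*W² + W) = -4 + (W + 2*W²) = -4 + W + 2*W²)
C(U, Y) = -2*U*(-8 + Y + 2*Y²) (C(U, Y) = ((-4 + Y + 2*Y²) - 4)*(-2*U) = (-8 + Y + 2*Y²)*(-2*U) = -2*U*(-8 + Y + 2*Y²))
C(-13, b)² = (2*(-13)*(8 - I*√3 - 2*(I*√3)²))² = (2*(-13)*(8 - I*√3 - 2*(-3)))² = (2*(-13)*(8 - I*√3 + 6))² = (2*(-13)*(14 - I*√3))² = (-364 + 26*I*√3)²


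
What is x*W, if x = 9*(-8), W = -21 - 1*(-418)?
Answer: -28584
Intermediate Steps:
W = 397 (W = -21 + 418 = 397)
x = -72
x*W = -72*397 = -28584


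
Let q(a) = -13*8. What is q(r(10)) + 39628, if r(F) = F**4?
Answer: 39524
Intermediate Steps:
q(a) = -104
q(r(10)) + 39628 = -104 + 39628 = 39524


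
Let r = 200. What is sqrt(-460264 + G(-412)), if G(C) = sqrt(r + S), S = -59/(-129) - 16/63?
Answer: sqrt(-375303407976 + 903*sqrt(163247651))/903 ≈ 678.42*I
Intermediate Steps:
S = 551/2709 (S = -59*(-1/129) - 16*1/63 = 59/129 - 16/63 = 551/2709 ≈ 0.20340)
G(C) = sqrt(163247651)/903 (G(C) = sqrt(200 + 551/2709) = sqrt(542351/2709) = sqrt(163247651)/903)
sqrt(-460264 + G(-412)) = sqrt(-460264 + sqrt(163247651)/903)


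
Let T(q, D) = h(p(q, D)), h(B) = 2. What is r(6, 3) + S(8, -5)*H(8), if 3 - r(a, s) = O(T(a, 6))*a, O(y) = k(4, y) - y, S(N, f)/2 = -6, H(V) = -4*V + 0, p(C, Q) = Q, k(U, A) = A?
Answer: 387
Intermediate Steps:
H(V) = -4*V
S(N, f) = -12 (S(N, f) = 2*(-6) = -12)
T(q, D) = 2
O(y) = 0 (O(y) = y - y = 0)
r(a, s) = 3 (r(a, s) = 3 - 0*a = 3 - 1*0 = 3 + 0 = 3)
r(6, 3) + S(8, -5)*H(8) = 3 - (-48)*8 = 3 - 12*(-32) = 3 + 384 = 387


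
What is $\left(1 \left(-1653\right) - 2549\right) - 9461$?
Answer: $-13663$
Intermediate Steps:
$\left(1 \left(-1653\right) - 2549\right) - 9461 = \left(-1653 - 2549\right) - 9461 = -4202 - 9461 = -13663$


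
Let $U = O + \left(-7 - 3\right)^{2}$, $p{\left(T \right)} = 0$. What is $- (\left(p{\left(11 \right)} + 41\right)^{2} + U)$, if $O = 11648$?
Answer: $-13429$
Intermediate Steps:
$U = 11748$ ($U = 11648 + \left(-7 - 3\right)^{2} = 11648 + \left(-10\right)^{2} = 11648 + 100 = 11748$)
$- (\left(p{\left(11 \right)} + 41\right)^{2} + U) = - (\left(0 + 41\right)^{2} + 11748) = - (41^{2} + 11748) = - (1681 + 11748) = \left(-1\right) 13429 = -13429$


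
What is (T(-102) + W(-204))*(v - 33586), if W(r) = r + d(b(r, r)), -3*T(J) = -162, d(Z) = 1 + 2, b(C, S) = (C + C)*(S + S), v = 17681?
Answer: 2338035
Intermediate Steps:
b(C, S) = 4*C*S (b(C, S) = (2*C)*(2*S) = 4*C*S)
d(Z) = 3
T(J) = 54 (T(J) = -⅓*(-162) = 54)
W(r) = 3 + r (W(r) = r + 3 = 3 + r)
(T(-102) + W(-204))*(v - 33586) = (54 + (3 - 204))*(17681 - 33586) = (54 - 201)*(-15905) = -147*(-15905) = 2338035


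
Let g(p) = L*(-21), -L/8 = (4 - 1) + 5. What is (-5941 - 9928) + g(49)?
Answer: -14525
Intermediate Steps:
L = -64 (L = -8*((4 - 1) + 5) = -8*(3 + 5) = -8*8 = -64)
g(p) = 1344 (g(p) = -64*(-21) = 1344)
(-5941 - 9928) + g(49) = (-5941 - 9928) + 1344 = -15869 + 1344 = -14525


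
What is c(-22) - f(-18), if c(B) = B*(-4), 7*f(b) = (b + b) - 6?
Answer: 94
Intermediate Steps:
f(b) = -6/7 + 2*b/7 (f(b) = ((b + b) - 6)/7 = (2*b - 6)/7 = (-6 + 2*b)/7 = -6/7 + 2*b/7)
c(B) = -4*B
c(-22) - f(-18) = -4*(-22) - (-6/7 + (2/7)*(-18)) = 88 - (-6/7 - 36/7) = 88 - 1*(-6) = 88 + 6 = 94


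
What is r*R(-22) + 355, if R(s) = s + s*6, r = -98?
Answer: 15447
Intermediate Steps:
R(s) = 7*s (R(s) = s + 6*s = 7*s)
r*R(-22) + 355 = -686*(-22) + 355 = -98*(-154) + 355 = 15092 + 355 = 15447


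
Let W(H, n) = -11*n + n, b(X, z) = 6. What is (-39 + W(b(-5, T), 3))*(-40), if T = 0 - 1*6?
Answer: 2760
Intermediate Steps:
T = -6 (T = 0 - 6 = -6)
W(H, n) = -10*n
(-39 + W(b(-5, T), 3))*(-40) = (-39 - 10*3)*(-40) = (-39 - 30)*(-40) = -69*(-40) = 2760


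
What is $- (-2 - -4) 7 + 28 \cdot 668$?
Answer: $18690$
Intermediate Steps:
$- (-2 - -4) 7 + 28 \cdot 668 = - (-2 + 4) 7 + 18704 = \left(-1\right) 2 \cdot 7 + 18704 = \left(-2\right) 7 + 18704 = -14 + 18704 = 18690$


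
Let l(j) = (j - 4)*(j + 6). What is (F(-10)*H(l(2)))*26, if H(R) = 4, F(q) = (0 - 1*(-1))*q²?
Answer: 10400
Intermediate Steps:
l(j) = (-4 + j)*(6 + j)
F(q) = q² (F(q) = (0 + 1)*q² = 1*q² = q²)
(F(-10)*H(l(2)))*26 = ((-10)²*4)*26 = (100*4)*26 = 400*26 = 10400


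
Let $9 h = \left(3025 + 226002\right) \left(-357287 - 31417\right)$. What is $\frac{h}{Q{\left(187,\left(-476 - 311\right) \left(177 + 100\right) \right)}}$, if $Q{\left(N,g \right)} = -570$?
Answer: $\frac{14837285168}{855} \approx 1.7354 \cdot 10^{7}$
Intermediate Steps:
$h = - \frac{29674570336}{3}$ ($h = \frac{\left(3025 + 226002\right) \left(-357287 - 31417\right)}{9} = \frac{229027 \left(-388704\right)}{9} = \frac{1}{9} \left(-89023711008\right) = - \frac{29674570336}{3} \approx -9.8915 \cdot 10^{9}$)
$\frac{h}{Q{\left(187,\left(-476 - 311\right) \left(177 + 100\right) \right)}} = - \frac{29674570336}{3 \left(-570\right)} = \left(- \frac{29674570336}{3}\right) \left(- \frac{1}{570}\right) = \frac{14837285168}{855}$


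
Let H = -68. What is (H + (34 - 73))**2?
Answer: 11449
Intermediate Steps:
(H + (34 - 73))**2 = (-68 + (34 - 73))**2 = (-68 - 39)**2 = (-107)**2 = 11449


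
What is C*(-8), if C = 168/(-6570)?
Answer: 224/1095 ≈ 0.20457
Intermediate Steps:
C = -28/1095 (C = 168*(-1/6570) = -28/1095 ≈ -0.025571)
C*(-8) = -28/1095*(-8) = 224/1095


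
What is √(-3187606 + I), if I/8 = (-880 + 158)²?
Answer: √982666 ≈ 991.29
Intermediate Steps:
I = 4170272 (I = 8*(-880 + 158)² = 8*(-722)² = 8*521284 = 4170272)
√(-3187606 + I) = √(-3187606 + 4170272) = √982666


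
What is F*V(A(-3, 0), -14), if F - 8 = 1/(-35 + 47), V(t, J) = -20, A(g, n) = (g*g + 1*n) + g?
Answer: -485/3 ≈ -161.67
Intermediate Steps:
A(g, n) = g + n + g**2 (A(g, n) = (g**2 + n) + g = (n + g**2) + g = g + n + g**2)
F = 97/12 (F = 8 + 1/(-35 + 47) = 8 + 1/12 = 97/12 ≈ 8.0833)
F*V(A(-3, 0), -14) = (97/12)*(-20) = -485/3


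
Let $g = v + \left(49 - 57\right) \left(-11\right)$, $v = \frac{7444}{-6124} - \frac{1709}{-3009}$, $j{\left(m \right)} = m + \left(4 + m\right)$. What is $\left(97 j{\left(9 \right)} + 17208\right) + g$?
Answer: $\frac{89506732700}{4606779} \approx 19429.0$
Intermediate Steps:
$j{\left(m \right)} = 4 + 2 m$
$v = - \frac{2983270}{4606779}$ ($v = 7444 \left(- \frac{1}{6124}\right) - - \frac{1709}{3009} = - \frac{1861}{1531} + \frac{1709}{3009} = - \frac{2983270}{4606779} \approx -0.64758$)
$g = \frac{402413282}{4606779}$ ($g = - \frac{2983270}{4606779} + \left(49 - 57\right) \left(-11\right) = - \frac{2983270}{4606779} - -88 = - \frac{2983270}{4606779} + 88 = \frac{402413282}{4606779} \approx 87.352$)
$\left(97 j{\left(9 \right)} + 17208\right) + g = \left(97 \left(4 + 2 \cdot 9\right) + 17208\right) + \frac{402413282}{4606779} = \left(97 \left(4 + 18\right) + 17208\right) + \frac{402413282}{4606779} = \left(97 \cdot 22 + 17208\right) + \frac{402413282}{4606779} = \left(2134 + 17208\right) + \frac{402413282}{4606779} = 19342 + \frac{402413282}{4606779} = \frac{89506732700}{4606779}$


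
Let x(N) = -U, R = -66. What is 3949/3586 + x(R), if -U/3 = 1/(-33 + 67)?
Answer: 3296/2771 ≈ 1.1895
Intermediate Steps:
U = -3/34 (U = -3/(-33 + 67) = -3/34 ≈ -0.088235)
x(N) = 3/34 (x(N) = -1*(-3/34) = 3/34)
3949/3586 + x(R) = 3949/3586 + 3/34 = 3949*(1/3586) + 3/34 = 359/326 + 3/34 = 3296/2771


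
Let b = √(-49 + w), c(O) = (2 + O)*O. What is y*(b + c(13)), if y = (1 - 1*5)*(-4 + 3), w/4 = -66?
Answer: 780 + 4*I*√313 ≈ 780.0 + 70.767*I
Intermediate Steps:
w = -264 (w = 4*(-66) = -264)
c(O) = O*(2 + O)
b = I*√313 (b = √(-49 - 264) = √(-313) = I*√313 ≈ 17.692*I)
y = 4 (y = (1 - 5)*(-1) = -4*(-1) = 4)
y*(b + c(13)) = 4*(I*√313 + 13*(2 + 13)) = 4*(I*√313 + 13*15) = 4*(I*√313 + 195) = 4*(195 + I*√313) = 780 + 4*I*√313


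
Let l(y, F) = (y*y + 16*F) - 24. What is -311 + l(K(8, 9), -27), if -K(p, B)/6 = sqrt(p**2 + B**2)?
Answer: 4453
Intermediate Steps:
K(p, B) = -6*sqrt(B**2 + p**2) (K(p, B) = -6*sqrt(p**2 + B**2) = -6*sqrt(B**2 + p**2))
l(y, F) = -24 + y**2 + 16*F (l(y, F) = (y**2 + 16*F) - 24 = -24 + y**2 + 16*F)
-311 + l(K(8, 9), -27) = -311 + (-24 + (-6*sqrt(9**2 + 8**2))**2 + 16*(-27)) = -311 + (-24 + (-6*sqrt(81 + 64))**2 - 432) = -311 + (-24 + (-6*sqrt(145))**2 - 432) = -311 + (-24 + 5220 - 432) = -311 + 4764 = 4453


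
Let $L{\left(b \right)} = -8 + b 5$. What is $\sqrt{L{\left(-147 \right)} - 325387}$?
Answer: $i \sqrt{326130} \approx 571.08 i$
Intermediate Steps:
$L{\left(b \right)} = -8 + 5 b$
$\sqrt{L{\left(-147 \right)} - 325387} = \sqrt{\left(-8 + 5 \left(-147\right)\right) - 325387} = \sqrt{\left(-8 - 735\right) - 325387} = \sqrt{-743 - 325387} = \sqrt{-326130} = i \sqrt{326130}$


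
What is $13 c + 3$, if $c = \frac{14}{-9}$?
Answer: $- \frac{155}{9} \approx -17.222$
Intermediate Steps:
$c = - \frac{14}{9}$ ($c = 14 \left(- \frac{1}{9}\right) = - \frac{14}{9} \approx -1.5556$)
$13 c + 3 = 13 \left(- \frac{14}{9}\right) + 3 = - \frac{182}{9} + 3 = - \frac{155}{9}$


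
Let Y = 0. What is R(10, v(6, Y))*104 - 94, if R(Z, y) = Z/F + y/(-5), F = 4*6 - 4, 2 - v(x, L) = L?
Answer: -418/5 ≈ -83.600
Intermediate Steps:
v(x, L) = 2 - L
F = 20 (F = 24 - 4 = 20)
R(Z, y) = -y/5 + Z/20 (R(Z, y) = Z/20 + y/(-5) = Z*(1/20) + y*(-⅕) = Z/20 - y/5 = -y/5 + Z/20)
R(10, v(6, Y))*104 - 94 = (-(2 - 1*0)/5 + (1/20)*10)*104 - 94 = (-(2 + 0)/5 + ½)*104 - 94 = (-⅕*2 + ½)*104 - 94 = (-⅖ + ½)*104 - 94 = (⅒)*104 - 94 = 52/5 - 94 = -418/5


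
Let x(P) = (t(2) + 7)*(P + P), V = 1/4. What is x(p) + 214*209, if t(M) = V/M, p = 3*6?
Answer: 89965/2 ≈ 44983.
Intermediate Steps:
p = 18
V = 1/4 ≈ 0.25000
t(M) = 1/(4*M)
x(P) = 57*P/4 (x(P) = ((1/4)/2 + 7)*(P + P) = ((1/4)*(1/2) + 7)*(2*P) = (1/8 + 7)*(2*P) = 57*(2*P)/8 = 57*P/4)
x(p) + 214*209 = (57/4)*18 + 214*209 = 513/2 + 44726 = 89965/2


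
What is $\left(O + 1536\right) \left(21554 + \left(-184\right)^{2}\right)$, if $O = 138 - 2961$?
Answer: $-71312670$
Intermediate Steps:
$O = -2823$
$\left(O + 1536\right) \left(21554 + \left(-184\right)^{2}\right) = \left(-2823 + 1536\right) \left(21554 + \left(-184\right)^{2}\right) = - 1287 \left(21554 + 33856\right) = \left(-1287\right) 55410 = -71312670$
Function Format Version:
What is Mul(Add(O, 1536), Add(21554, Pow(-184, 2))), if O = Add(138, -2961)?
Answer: -71312670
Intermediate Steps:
O = -2823
Mul(Add(O, 1536), Add(21554, Pow(-184, 2))) = Mul(Add(-2823, 1536), Add(21554, Pow(-184, 2))) = Mul(-1287, Add(21554, 33856)) = Mul(-1287, 55410) = -71312670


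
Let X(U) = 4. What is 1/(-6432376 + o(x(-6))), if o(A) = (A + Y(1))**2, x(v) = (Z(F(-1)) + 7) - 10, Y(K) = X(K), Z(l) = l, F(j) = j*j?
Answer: -1/6432372 ≈ -1.5546e-7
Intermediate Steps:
F(j) = j**2
Y(K) = 4
x(v) = -2 (x(v) = ((-1)**2 + 7) - 10 = (1 + 7) - 10 = 8 - 10 = -2)
o(A) = (4 + A)**2 (o(A) = (A + 4)**2 = (4 + A)**2)
1/(-6432376 + o(x(-6))) = 1/(-6432376 + (4 - 2)**2) = 1/(-6432376 + 2**2) = 1/(-6432376 + 4) = 1/(-6432372) = -1/6432372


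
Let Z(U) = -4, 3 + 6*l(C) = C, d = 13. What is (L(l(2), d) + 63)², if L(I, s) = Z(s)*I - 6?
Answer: 29929/9 ≈ 3325.4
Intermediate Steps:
l(C) = -½ + C/6
L(I, s) = -6 - 4*I (L(I, s) = -4*I - 6 = -6 - 4*I)
(L(l(2), d) + 63)² = ((-6 - 4*(-½ + (⅙)*2)) + 63)² = ((-6 - 4*(-½ + ⅓)) + 63)² = ((-6 - 4*(-⅙)) + 63)² = ((-6 + ⅔) + 63)² = (-16/3 + 63)² = (173/3)² = 29929/9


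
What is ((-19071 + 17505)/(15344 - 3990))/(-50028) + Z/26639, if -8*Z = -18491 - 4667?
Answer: 137025963953/1260952429814 ≈ 0.10867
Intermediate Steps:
Z = 11579/4 (Z = -(-18491 - 4667)/8 = -⅛*(-23158) = 11579/4 ≈ 2894.8)
((-19071 + 17505)/(15344 - 3990))/(-50028) + Z/26639 = ((-19071 + 17505)/(15344 - 3990))/(-50028) + (11579/4)/26639 = -1566/11354*(-1/50028) + (11579/4)*(1/26639) = -1566*1/11354*(-1/50028) + 11579/106556 = -783/5677*(-1/50028) + 11579/106556 = 261/94669652 + 11579/106556 = 137025963953/1260952429814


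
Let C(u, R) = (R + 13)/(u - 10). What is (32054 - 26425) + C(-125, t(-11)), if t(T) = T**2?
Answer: 759781/135 ≈ 5628.0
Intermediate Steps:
C(u, R) = (13 + R)/(-10 + u)
(32054 - 26425) + C(-125, t(-11)) = (32054 - 26425) + (13 + (-11)**2)/(-10 - 125) = 5629 + (13 + 121)/(-135) = 5629 - 1/135*134 = 5629 - 134/135 = 759781/135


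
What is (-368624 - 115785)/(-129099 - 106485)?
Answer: 484409/235584 ≈ 2.0562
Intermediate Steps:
(-368624 - 115785)/(-129099 - 106485) = -484409/(-235584) = -484409*(-1/235584) = 484409/235584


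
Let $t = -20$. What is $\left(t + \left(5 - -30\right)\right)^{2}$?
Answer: $225$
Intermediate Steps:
$\left(t + \left(5 - -30\right)\right)^{2} = \left(-20 + \left(5 - -30\right)\right)^{2} = \left(-20 + \left(5 + 30\right)\right)^{2} = \left(-20 + 35\right)^{2} = 15^{2} = 225$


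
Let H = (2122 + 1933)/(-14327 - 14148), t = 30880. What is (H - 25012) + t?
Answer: 33417449/5695 ≈ 5867.9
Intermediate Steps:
H = -811/5695 (H = 4055/(-28475) = 4055*(-1/28475) = -811/5695 ≈ -0.14241)
(H - 25012) + t = (-811/5695 - 25012) + 30880 = -142444151/5695 + 30880 = 33417449/5695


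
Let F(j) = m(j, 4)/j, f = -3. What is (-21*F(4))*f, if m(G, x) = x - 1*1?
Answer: 189/4 ≈ 47.250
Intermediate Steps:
m(G, x) = -1 + x (m(G, x) = x - 1 = -1 + x)
F(j) = 3/j (F(j) = (-1 + 4)/j = 3/j)
(-21*F(4))*f = -63/4*(-3) = 189/4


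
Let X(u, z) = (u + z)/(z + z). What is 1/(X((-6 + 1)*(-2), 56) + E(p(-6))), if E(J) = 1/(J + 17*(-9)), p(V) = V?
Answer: 8904/5191 ≈ 1.7153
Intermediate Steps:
E(J) = 1/(-153 + J) (E(J) = 1/(J - 153) = 1/(-153 + J))
X(u, z) = (u + z)/(2*z) (X(u, z) = (u + z)/((2*z)) = (u + z)*(1/(2*z)) = (u + z)/(2*z))
1/(X((-6 + 1)*(-2), 56) + E(p(-6))) = 1/((½)*((-6 + 1)*(-2) + 56)/56 + 1/(-153 - 6)) = 1/((½)*(1/56)*(-5*(-2) + 56) + 1/(-159)) = 1/((½)*(1/56)*(10 + 56) - 1/159) = 1/((½)*(1/56)*66 - 1/159) = 1/(33/56 - 1/159) = 1/(5191/8904) = 8904/5191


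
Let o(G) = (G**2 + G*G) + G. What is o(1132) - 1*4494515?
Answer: -1930535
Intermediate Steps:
o(G) = G + 2*G**2 (o(G) = (G**2 + G**2) + G = 2*G**2 + G = G + 2*G**2)
o(1132) - 1*4494515 = 1132*(1 + 2*1132) - 1*4494515 = 1132*(1 + 2264) - 4494515 = 1132*2265 - 4494515 = 2563980 - 4494515 = -1930535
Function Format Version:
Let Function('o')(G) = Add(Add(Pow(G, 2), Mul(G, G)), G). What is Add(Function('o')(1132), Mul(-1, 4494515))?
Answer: -1930535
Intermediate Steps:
Function('o')(G) = Add(G, Mul(2, Pow(G, 2))) (Function('o')(G) = Add(Add(Pow(G, 2), Pow(G, 2)), G) = Add(Mul(2, Pow(G, 2)), G) = Add(G, Mul(2, Pow(G, 2))))
Add(Function('o')(1132), Mul(-1, 4494515)) = Add(Mul(1132, Add(1, Mul(2, 1132))), Mul(-1, 4494515)) = Add(Mul(1132, Add(1, 2264)), -4494515) = Add(Mul(1132, 2265), -4494515) = Add(2563980, -4494515) = -1930535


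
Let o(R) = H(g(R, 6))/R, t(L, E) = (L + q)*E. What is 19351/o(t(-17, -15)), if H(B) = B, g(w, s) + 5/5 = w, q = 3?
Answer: 4063710/209 ≈ 19444.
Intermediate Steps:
g(w, s) = -1 + w
t(L, E) = E*(3 + L) (t(L, E) = (L + 3)*E = (3 + L)*E = E*(3 + L))
o(R) = (-1 + R)/R
19351/o(t(-17, -15)) = 19351/(((-1 - 15*(3 - 17))/((-15*(3 - 17))))) = 19351/(((-1 - 15*(-14))/((-15*(-14))))) = 19351/(((-1 + 210)/210)) = 19351/(((1/210)*209)) = 19351/(209/210) = 19351*(210/209) = 4063710/209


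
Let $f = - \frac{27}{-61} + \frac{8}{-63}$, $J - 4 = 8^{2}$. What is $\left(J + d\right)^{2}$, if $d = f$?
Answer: $\frac{68925676369}{14768649} \approx 4667.0$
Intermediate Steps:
$J = 68$ ($J = 4 + 8^{2} = 4 + 64 = 68$)
$f = \frac{1213}{3843}$ ($f = \left(-27\right) \left(- \frac{1}{61}\right) + 8 \left(- \frac{1}{63}\right) = \frac{27}{61} - \frac{8}{63} = \frac{1213}{3843} \approx 0.31564$)
$d = \frac{1213}{3843} \approx 0.31564$
$\left(J + d\right)^{2} = \left(68 + \frac{1213}{3843}\right)^{2} = \left(\frac{262537}{3843}\right)^{2} = \frac{68925676369}{14768649}$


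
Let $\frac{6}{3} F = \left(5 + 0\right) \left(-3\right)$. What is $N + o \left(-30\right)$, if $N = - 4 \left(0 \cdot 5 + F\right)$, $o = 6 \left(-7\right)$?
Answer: $1290$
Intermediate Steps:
$o = -42$
$F = - \frac{15}{2}$ ($F = \frac{\left(5 + 0\right) \left(-3\right)}{2} = \frac{5 \left(-3\right)}{2} = \frac{1}{2} \left(-15\right) = - \frac{15}{2} \approx -7.5$)
$N = 30$ ($N = - 4 \left(0 \cdot 5 - \frac{15}{2}\right) = - 4 \left(0 - \frac{15}{2}\right) = \left(-4\right) \left(- \frac{15}{2}\right) = 30$)
$N + o \left(-30\right) = 30 - -1260 = 30 + 1260 = 1290$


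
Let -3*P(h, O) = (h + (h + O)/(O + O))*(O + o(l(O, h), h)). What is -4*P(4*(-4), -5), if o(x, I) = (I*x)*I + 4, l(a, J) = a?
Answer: 118706/5 ≈ 23741.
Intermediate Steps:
o(x, I) = 4 + x*I² (o(x, I) = x*I² + 4 = 4 + x*I²)
P(h, O) = -(h + (O + h)/(2*O))*(4 + O + O*h²)/3 (P(h, O) = -(h + (h + O)/(O + O))*(O + (4 + O*h²))/3 = -(h + (O + h)/((2*O)))*(4 + O + O*h²)/3 = -(h + (O + h)*(1/(2*O)))*(4 + O + O*h²)/3 = -(h + (O + h)/(2*O))*(4 + O + O*h²)/3)
-4*P(4*(-4), -5) = -2*(-1*(-5)*(4 - 5 + 4*(-4) - 5*(4*(-4))² + 2*(-5)*(4*(-4)) + 2*(4*(-4))*(4 - 5*(4*(-4))²)) - 4*(-4)*(4 - 5*(4*(-4))²))/(3*(-5)) = -2*(-1)*(-1*(-5)*(4 - 5 - 16 - 5*(-16)² + 2*(-5)*(-16) + 2*(-16)*(4 - 5*(-16)²)) - 1*(-16)*(4 - 5*(-16)²))/(3*5) = -2*(-1)*(-1*(-5)*(4 - 5 - 16 - 5*256 + 160 + 2*(-16)*(4 - 5*256)) - 1*(-16)*(4 - 5*256))/(3*5) = -2*(-1)*(-1*(-5)*(4 - 5 - 16 - 1280 + 160 + 2*(-16)*(4 - 1280)) - 1*(-16)*(4 - 1280))/(3*5) = -2*(-1)*(-1*(-5)*(4 - 5 - 16 - 1280 + 160 + 2*(-16)*(-1276)) - 1*(-16)*(-1276))/(3*5) = -2*(-1)*(-1*(-5)*(4 - 5 - 16 - 1280 + 160 + 40832) - 20416)/(3*5) = -2*(-1)*(-1*(-5)*39695 - 20416)/(3*5) = -2*(-1)*(198475 - 20416)/(3*5) = -2*(-1)*178059/(3*5) = -4*(-59353/10) = 118706/5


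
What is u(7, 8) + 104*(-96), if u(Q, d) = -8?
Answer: -9992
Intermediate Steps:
u(7, 8) + 104*(-96) = -8 + 104*(-96) = -8 - 9984 = -9992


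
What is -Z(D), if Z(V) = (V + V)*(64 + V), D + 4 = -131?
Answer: -19170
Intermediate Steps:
D = -135 (D = -4 - 131 = -135)
Z(V) = 2*V*(64 + V) (Z(V) = (2*V)*(64 + V) = 2*V*(64 + V))
-Z(D) = -2*(-135)*(64 - 135) = -2*(-135)*(-71) = -1*19170 = -19170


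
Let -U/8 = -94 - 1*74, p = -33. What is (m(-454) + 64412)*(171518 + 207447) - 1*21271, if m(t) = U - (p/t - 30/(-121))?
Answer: 1368904727800701/54934 ≈ 2.4919e+10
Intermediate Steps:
U = 1344 (U = -8*(-94 - 1*74) = -8*(-94 - 74) = -8*(-168) = 1344)
m(t) = 162594/121 + 33/t (m(t) = 1344 - (-33/t - 30/(-121)) = 1344 - (-33/t - 30*(-1/121)) = 1344 - (-33/t + 30/121) = 1344 - (30/121 - 33/t) = 1344 + (-30/121 + 33/t) = 162594/121 + 33/t)
(m(-454) + 64412)*(171518 + 207447) - 1*21271 = ((162594/121 + 33/(-454)) + 64412)*(171518 + 207447) - 1*21271 = ((162594/121 + 33*(-1/454)) + 64412)*378965 - 21271 = ((162594/121 - 33/454) + 64412)*378965 - 21271 = (73813683/54934 + 64412)*378965 - 21271 = (3612222491/54934)*378965 - 21271 = 1368905896301815/54934 - 21271 = 1368904727800701/54934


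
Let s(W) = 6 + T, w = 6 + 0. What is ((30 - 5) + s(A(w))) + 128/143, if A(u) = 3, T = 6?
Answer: 5419/143 ≈ 37.895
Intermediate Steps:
w = 6
s(W) = 12 (s(W) = 6 + 6 = 12)
((30 - 5) + s(A(w))) + 128/143 = ((30 - 5) + 12) + 128/143 = (25 + 12) + (1/143)*128 = 37 + 128/143 = 5419/143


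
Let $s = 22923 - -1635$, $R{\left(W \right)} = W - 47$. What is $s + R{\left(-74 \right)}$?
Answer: $24437$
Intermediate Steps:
$R{\left(W \right)} = -47 + W$ ($R{\left(W \right)} = W - 47 = -47 + W$)
$s = 24558$ ($s = 22923 + 1635 = 24558$)
$s + R{\left(-74 \right)} = 24558 - 121 = 24437$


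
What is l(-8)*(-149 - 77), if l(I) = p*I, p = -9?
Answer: -16272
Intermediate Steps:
l(I) = -9*I
l(-8)*(-149 - 77) = (-9*(-8))*(-149 - 77) = 72*(-226) = -16272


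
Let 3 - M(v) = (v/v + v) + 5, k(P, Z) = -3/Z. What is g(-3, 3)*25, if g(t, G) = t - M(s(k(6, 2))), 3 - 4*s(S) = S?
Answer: 225/8 ≈ 28.125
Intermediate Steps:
s(S) = ¾ - S/4
M(v) = -3 - v (M(v) = 3 - ((v/v + v) + 5) = 3 - ((1 + v) + 5) = 3 - (6 + v) = 3 + (-6 - v) = -3 - v)
g(t, G) = 33/8 + t (g(t, G) = t - (-3 - (¾ - (-3)/(4*2))) = t - (-3 - (¾ - ¼*(-3/2))) = t - (-3 - (¾ + 3/8)) = t - (-3 - 1*9/8) = t - (-3 - 9/8) = t - 1*(-33/8) = t + 33/8 = 33/8 + t)
g(-3, 3)*25 = (33/8 - 3)*25 = (9/8)*25 = 225/8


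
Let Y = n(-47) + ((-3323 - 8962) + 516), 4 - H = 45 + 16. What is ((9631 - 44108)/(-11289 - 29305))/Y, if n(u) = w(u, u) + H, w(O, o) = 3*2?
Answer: -34477/479821080 ≈ -7.1854e-5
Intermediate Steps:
w(O, o) = 6
H = -57 (H = 4 - (45 + 16) = 4 - 1*61 = 4 - 61 = -57)
n(u) = -51 (n(u) = 6 - 57 = -51)
Y = -11820 (Y = -51 + ((-3323 - 8962) + 516) = -51 + (-12285 + 516) = -51 - 11769 = -11820)
((9631 - 44108)/(-11289 - 29305))/Y = ((9631 - 44108)/(-11289 - 29305))/(-11820) = -34477/(-40594)*(-1/11820) = -34477*(-1/40594)*(-1/11820) = (34477/40594)*(-1/11820) = -34477/479821080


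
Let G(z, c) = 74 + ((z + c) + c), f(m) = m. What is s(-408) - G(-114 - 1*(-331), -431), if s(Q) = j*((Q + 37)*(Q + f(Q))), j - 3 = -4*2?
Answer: -1513109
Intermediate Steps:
j = -5 (j = 3 - 4*2 = 3 - 8 = -5)
G(z, c) = 74 + z + 2*c (G(z, c) = 74 + ((c + z) + c) = 74 + (z + 2*c) = 74 + z + 2*c)
s(Q) = -10*Q*(37 + Q) (s(Q) = -5*(Q + 37)*(Q + Q) = -5*(37 + Q)*2*Q = -10*Q*(37 + Q))
s(-408) - G(-114 - 1*(-331), -431) = 10*(-408)*(-37 - 1*(-408)) - (74 + (-114 - 1*(-331)) + 2*(-431)) = 10*(-408)*(-37 + 408) - (74 + (-114 + 331) - 862) = 10*(-408)*371 - (74 + 217 - 862) = -1513680 - 1*(-571) = -1513680 + 571 = -1513109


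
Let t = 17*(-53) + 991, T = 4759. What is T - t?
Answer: 4669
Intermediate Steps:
t = 90 (t = -901 + 991 = 90)
T - t = 4759 - 1*90 = 4759 - 90 = 4669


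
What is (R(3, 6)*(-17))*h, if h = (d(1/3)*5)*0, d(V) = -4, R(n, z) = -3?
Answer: 0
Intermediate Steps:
h = 0 (h = -4*5*0 = -20*0 = 0)
(R(3, 6)*(-17))*h = -3*(-17)*0 = 51*0 = 0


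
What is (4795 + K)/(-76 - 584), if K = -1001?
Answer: -1897/330 ≈ -5.7485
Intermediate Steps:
(4795 + K)/(-76 - 584) = (4795 - 1001)/(-76 - 584) = 3794/(-660) = 3794*(-1/660) = -1897/330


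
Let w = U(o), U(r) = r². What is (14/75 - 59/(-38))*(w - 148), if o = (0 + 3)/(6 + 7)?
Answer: -123939871/481650 ≈ -257.32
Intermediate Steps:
o = 3/13 ≈ 0.23077
w = 9/169 (w = (3/13)² = 9/169 ≈ 0.053254)
(14/75 - 59/(-38))*(w - 148) = (14/75 - 59/(-38))*(9/169 - 148) = (14*(1/75) - 59*(-1/38))*(-25003/169) = (14/75 + 59/38)*(-25003/169) = (4957/2850)*(-25003/169) = -123939871/481650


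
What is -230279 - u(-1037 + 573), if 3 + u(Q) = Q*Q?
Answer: -445572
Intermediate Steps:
u(Q) = -3 + Q**2 (u(Q) = -3 + Q*Q = -3 + Q**2)
-230279 - u(-1037 + 573) = -230279 - (-3 + (-1037 + 573)**2) = -230279 - (-3 + (-464)**2) = -230279 - (-3 + 215296) = -230279 - 1*215293 = -230279 - 215293 = -445572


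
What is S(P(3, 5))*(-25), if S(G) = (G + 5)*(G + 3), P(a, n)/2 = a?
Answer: -2475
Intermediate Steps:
P(a, n) = 2*a
S(G) = (3 + G)*(5 + G) (S(G) = (5 + G)*(3 + G) = (3 + G)*(5 + G))
S(P(3, 5))*(-25) = (15 + (2*3)**2 + 8*(2*3))*(-25) = (15 + 6**2 + 8*6)*(-25) = (15 + 36 + 48)*(-25) = 99*(-25) = -2475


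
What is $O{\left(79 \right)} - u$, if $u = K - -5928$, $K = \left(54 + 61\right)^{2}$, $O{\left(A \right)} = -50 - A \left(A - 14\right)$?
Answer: $-24338$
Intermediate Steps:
$O{\left(A \right)} = -50 - A \left(-14 + A\right)$
$K = 13225$ ($K = 115^{2} = 13225$)
$u = 19153$ ($u = 13225 - -5928 = 13225 + 5928 = 19153$)
$O{\left(79 \right)} - u = \left(-50 - 79^{2} + 14 \cdot 79\right) - 19153 = \left(-50 - 6241 + 1106\right) - 19153 = -5185 - 19153 = -24338$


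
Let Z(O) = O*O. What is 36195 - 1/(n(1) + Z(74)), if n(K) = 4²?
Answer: 198782939/5492 ≈ 36195.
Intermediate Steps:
Z(O) = O²
n(K) = 16
36195 - 1/(n(1) + Z(74)) = 36195 - 1/(16 + 74²) = 36195 - 1/(16 + 5476) = 36195 - 1/5492 = 198782939/5492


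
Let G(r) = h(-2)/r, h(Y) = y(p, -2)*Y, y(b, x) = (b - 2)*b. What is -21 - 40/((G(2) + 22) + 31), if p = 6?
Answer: -649/29 ≈ -22.379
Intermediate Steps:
y(b, x) = b*(-2 + b) (y(b, x) = (-2 + b)*b = b*(-2 + b))
h(Y) = 24*Y (h(Y) = (6*(-2 + 6))*Y = (6*4)*Y = 24*Y)
G(r) = -48/r (G(r) = (24*(-2))/r = -48/r)
-21 - 40/((G(2) + 22) + 31) = -21 - 40/((-48/2 + 22) + 31) = -21 - 40/((-48*½ + 22) + 31) = -21 - 40/((-24 + 22) + 31) = -21 - 40/(-2 + 31) = -21 - 40/29 = -649/29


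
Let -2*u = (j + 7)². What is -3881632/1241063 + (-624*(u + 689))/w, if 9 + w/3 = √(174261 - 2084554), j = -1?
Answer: -2928227361656/1185447243781 + 69784*I*√1910293/955187 ≈ -2.4701 + 100.98*I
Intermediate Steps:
w = -27 + 3*I*√1910293 (w = -27 + 3*√(174261 - 2084554) = -27 + 3*√(-1910293) = -27 + 3*(I*√1910293) = -27 + 3*I*√1910293 ≈ -27.0 + 4146.4*I)
u = -18 (u = -(-1 + 7)²/2 = -½*6² = -½*36 = -18)
-3881632/1241063 + (-624*(u + 689))/w = -3881632/1241063 + (-624*(-18 + 689))/(-27 + 3*I*√1910293) = -3881632*1/1241063 + (-624*671)/(-27 + 3*I*√1910293) = -3881632/1241063 - 418704/(-27 + 3*I*√1910293)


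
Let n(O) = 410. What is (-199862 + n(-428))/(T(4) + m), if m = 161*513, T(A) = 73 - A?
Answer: -33242/13777 ≈ -2.4129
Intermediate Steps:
m = 82593
(-199862 + n(-428))/(T(4) + m) = (-199862 + 410)/((73 - 1*4) + 82593) = -199452/((73 - 4) + 82593) = -199452/(69 + 82593) = -199452/82662 = -199452*1/82662 = -33242/13777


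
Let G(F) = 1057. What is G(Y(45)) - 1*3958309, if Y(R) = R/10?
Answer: -3957252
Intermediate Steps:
Y(R) = R/10 (Y(R) = R*(1/10) = R/10)
G(Y(45)) - 1*3958309 = 1057 - 1*3958309 = 1057 - 3958309 = -3957252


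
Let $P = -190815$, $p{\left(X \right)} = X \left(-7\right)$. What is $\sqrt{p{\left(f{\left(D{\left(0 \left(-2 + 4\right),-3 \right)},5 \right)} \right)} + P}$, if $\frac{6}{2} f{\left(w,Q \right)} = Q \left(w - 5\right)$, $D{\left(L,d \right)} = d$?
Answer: $\frac{i \sqrt{1716495}}{3} \approx 436.72 i$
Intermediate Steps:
$f{\left(w,Q \right)} = \frac{Q \left(-5 + w\right)}{3}$ ($f{\left(w,Q \right)} = \frac{Q \left(w - 5\right)}{3} = \frac{Q \left(-5 + w\right)}{3}$)
$p{\left(X \right)} = - 7 X$
$\sqrt{p{\left(f{\left(D{\left(0 \left(-2 + 4\right),-3 \right)},5 \right)} \right)} + P} = \sqrt{- 7 \cdot \frac{1}{3} \cdot 5 \left(-5 - 3\right) - 190815} = \sqrt{- 7 \cdot \frac{1}{3} \cdot 5 \left(-8\right) - 190815} = \sqrt{\left(-7\right) \left(- \frac{40}{3}\right) - 190815} = \sqrt{\frac{280}{3} - 190815} = \sqrt{- \frac{572165}{3}} = \frac{i \sqrt{1716495}}{3}$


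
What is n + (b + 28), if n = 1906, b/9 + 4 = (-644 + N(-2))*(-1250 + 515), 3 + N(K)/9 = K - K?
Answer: 4440563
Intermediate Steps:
N(K) = -27 (N(K) = -27 + 9*(K - K) = -27 + 9*0 = -27 + 0 = -27)
b = 4438629 (b = -36 + 9*((-644 - 27)*(-1250 + 515)) = -36 + 9*(-671*(-735)) = -36 + 9*493185 = -36 + 4438665 = 4438629)
n + (b + 28) = 1906 + (4438629 + 28) = 1906 + 4438657 = 4440563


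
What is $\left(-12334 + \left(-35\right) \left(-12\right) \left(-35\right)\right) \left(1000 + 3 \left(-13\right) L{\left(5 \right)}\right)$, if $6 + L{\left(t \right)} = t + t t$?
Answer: $-1730176$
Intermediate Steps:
$L{\left(t \right)} = -6 + t + t^{2}$ ($L{\left(t \right)} = -6 + \left(t + t t\right) = -6 + \left(t + t^{2}\right) = -6 + t + t^{2}$)
$\left(-12334 + \left(-35\right) \left(-12\right) \left(-35\right)\right) \left(1000 + 3 \left(-13\right) L{\left(5 \right)}\right) = \left(-12334 + \left(-35\right) \left(-12\right) \left(-35\right)\right) \left(1000 + 3 \left(-13\right) \left(-6 + 5 + 5^{2}\right)\right) = \left(-12334 + 420 \left(-35\right)\right) \left(1000 - 39 \left(-6 + 5 + 25\right)\right) = \left(-12334 - 14700\right) \left(1000 - 936\right) = - 27034 \left(1000 - 936\right) = \left(-27034\right) 64 = -1730176$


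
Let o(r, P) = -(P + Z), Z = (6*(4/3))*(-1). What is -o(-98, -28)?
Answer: -36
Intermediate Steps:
Z = -8 (Z = (6*(4*(⅓)))*(-1) = (6*(4/3))*(-1) = 8*(-1) = -8)
o(r, P) = 8 - P (o(r, P) = -(P - 8) = -(-8 + P) = 8 - P)
-o(-98, -28) = -(8 - 1*(-28)) = -(8 + 28) = -1*36 = -36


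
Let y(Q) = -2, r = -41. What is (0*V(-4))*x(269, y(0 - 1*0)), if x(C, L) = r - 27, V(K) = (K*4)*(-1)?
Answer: 0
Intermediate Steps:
V(K) = -4*K (V(K) = (4*K)*(-1) = -4*K)
x(C, L) = -68 (x(C, L) = -41 - 27 = -68)
(0*V(-4))*x(269, y(0 - 1*0)) = (0*(-4*(-4)))*(-68) = (0*16)*(-68) = 0*(-68) = 0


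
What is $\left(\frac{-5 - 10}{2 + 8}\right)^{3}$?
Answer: $- \frac{27}{8} \approx -3.375$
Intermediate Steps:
$\left(\frac{-5 - 10}{2 + 8}\right)^{3} = \left(- \frac{15}{10}\right)^{3} = \left(\left(-15\right) \frac{1}{10}\right)^{3} = \left(- \frac{3}{2}\right)^{3} = - \frac{27}{8}$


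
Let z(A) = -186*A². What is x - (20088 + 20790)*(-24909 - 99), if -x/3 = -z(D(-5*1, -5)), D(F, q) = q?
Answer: 1022263074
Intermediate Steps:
x = -13950 (x = -(-3)*(-186*(-5)²) = -(-3)*(-186*25) = -(-3)*(-4650) = -3*4650 = -13950)
x - (20088 + 20790)*(-24909 - 99) = -13950 - (20088 + 20790)*(-24909 - 99) = -13950 - 40878*(-25008) = -13950 - 1*(-1022277024) = -13950 + 1022277024 = 1022263074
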